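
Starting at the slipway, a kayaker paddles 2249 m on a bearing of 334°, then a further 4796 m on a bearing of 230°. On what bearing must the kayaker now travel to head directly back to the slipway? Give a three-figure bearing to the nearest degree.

077°

Leg 1 (334°, 2249 m): east 2249 sin 334° = -985.90, north 2249 cos 334° = 2021.39
Leg 2 (230°, 4796 m): east 4796 sin 230° = -3673.95, north 4796 cos 230° = -3082.81
Net displacement: -4659.85 east, -1061.42 north. Direction back to start is (4659.85, 1061.42): bearing = atan2(4659.85, 1061.42) mod 360° = 77.17° ≈ 077°.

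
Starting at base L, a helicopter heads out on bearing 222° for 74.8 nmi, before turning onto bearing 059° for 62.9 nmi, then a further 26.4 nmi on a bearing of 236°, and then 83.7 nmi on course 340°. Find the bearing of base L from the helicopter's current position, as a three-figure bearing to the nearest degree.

Leg 1 (222°, 74.8 nmi): east 74.8 sin 222° = -50.05, north 74.8 cos 222° = -55.59
Leg 2 (059°, 62.9 nmi): east 62.9 sin 59° = 53.92, north 62.9 cos 59° = 32.40
Leg 3 (236°, 26.4 nmi): east 26.4 sin 236° = -21.89, north 26.4 cos 236° = -14.76
Leg 4 (340°, 83.7 nmi): east 83.7 sin 340° = -28.63, north 83.7 cos 340° = 78.65
Net displacement: -46.65 east, 40.70 north. Direction back to start is (46.65, -40.70): bearing = atan2(46.65, -40.70) mod 360° = 131.10° ≈ 131°.

131°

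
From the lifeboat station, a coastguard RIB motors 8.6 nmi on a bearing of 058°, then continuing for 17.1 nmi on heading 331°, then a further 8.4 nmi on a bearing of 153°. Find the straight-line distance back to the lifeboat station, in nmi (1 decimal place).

Leg 1 (058°, 8.6 nmi): east 8.6 sin 58° = 7.29, north 8.6 cos 58° = 4.56
Leg 2 (331°, 17.1 nmi): east 17.1 sin 331° = -8.29, north 17.1 cos 331° = 14.96
Leg 3 (153°, 8.4 nmi): east 8.4 sin 153° = 3.81, north 8.4 cos 153° = -7.48
Net: 2.82 east, 12.03 north. Distance = √((2.82)² + (12.03)²) = 12.354 nmi.

12.4 nmi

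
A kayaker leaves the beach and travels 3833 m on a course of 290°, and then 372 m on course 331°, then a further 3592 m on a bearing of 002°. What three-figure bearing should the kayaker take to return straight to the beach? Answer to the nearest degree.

145°

Leg 1 (290°, 3833 m): east 3833 sin 290° = -3601.84, north 3833 cos 290° = 1310.96
Leg 2 (331°, 372 m): east 372 sin 331° = -180.35, north 372 cos 331° = 325.36
Leg 3 (002°, 3592 m): east 3592 sin 2° = 125.36, north 3592 cos 2° = 3589.81
Net displacement: -3656.83 east, 5226.13 north. Direction back to start is (3656.83, -5226.13): bearing = atan2(3656.83, -5226.13) mod 360° = 145.02° ≈ 145°.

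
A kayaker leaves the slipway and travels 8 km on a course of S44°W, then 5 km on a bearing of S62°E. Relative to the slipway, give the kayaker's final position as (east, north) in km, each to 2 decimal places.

Leg 1 (S44°W, 8 km): east 8 sin 224° = -5.56, north 8 cos 224° = -5.75
Leg 2 (S62°E, 5 km): east 5 sin 118° = 4.41, north 5 cos 118° = -2.35
Summing: -1.14 km east, -8.10 km north → (-1.14, -8.10).

(-1.14, -8.10)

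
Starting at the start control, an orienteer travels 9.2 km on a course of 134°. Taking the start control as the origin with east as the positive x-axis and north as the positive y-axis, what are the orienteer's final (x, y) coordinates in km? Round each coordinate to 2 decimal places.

(6.62, -6.39)

Leg 1 (134°, 9.2 km): east 9.2 sin 134° = 6.62, north 9.2 cos 134° = -6.39
Summing: 6.62 km east, -6.39 km north → (6.62, -6.39).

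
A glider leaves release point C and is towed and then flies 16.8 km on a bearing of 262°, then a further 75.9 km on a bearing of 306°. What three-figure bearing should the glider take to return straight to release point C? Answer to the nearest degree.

Leg 1 (262°, 16.8 km): east 16.8 sin 262° = -16.64, north 16.8 cos 262° = -2.34
Leg 2 (306°, 75.9 km): east 75.9 sin 306° = -61.40, north 75.9 cos 306° = 44.61
Net displacement: -78.04 east, 42.27 north. Direction back to start is (78.04, -42.27): bearing = atan2(78.04, -42.27) mod 360° = 118.44° ≈ 118°.

118°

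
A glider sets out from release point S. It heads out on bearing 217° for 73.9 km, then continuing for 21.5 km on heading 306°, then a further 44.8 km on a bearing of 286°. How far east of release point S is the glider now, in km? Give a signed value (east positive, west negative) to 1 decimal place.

-104.9 km

Leg 1 (217°, 73.9 km): east 73.9 sin 217° = -44.47, north 73.9 cos 217° = -59.02
Leg 2 (306°, 21.5 km): east 21.5 sin 306° = -17.39, north 21.5 cos 306° = 12.64
Leg 3 (286°, 44.8 km): east 44.8 sin 286° = -43.06, north 44.8 cos 286° = 12.35
Net east component: -104.93 km.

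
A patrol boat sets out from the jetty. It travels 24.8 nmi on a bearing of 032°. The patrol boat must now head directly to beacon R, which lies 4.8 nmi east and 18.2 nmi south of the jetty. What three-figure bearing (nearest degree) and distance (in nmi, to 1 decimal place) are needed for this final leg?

192°, 40.1 nmi

Leg 1 (032°, 24.8 nmi): east 24.8 sin 32° = 13.14, north 24.8 cos 32° = 21.03
Current position: (13.14, 21.03). Target: (4.8, -18.2). Remaining: Δeast = -8.34, Δnorth = -39.23.
Bearing = atan2(-8.34, -39.23) mod 360° = 192.00°; distance = √((-8.34)² + (-39.23)²) = 40.109 nmi.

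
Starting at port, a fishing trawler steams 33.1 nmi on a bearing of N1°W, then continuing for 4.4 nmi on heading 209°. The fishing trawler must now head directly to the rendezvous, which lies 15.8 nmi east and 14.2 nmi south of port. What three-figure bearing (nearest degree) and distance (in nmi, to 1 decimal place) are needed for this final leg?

157°, 47.2 nmi

Leg 1 (N1°W, 33.1 nmi): east 33.1 sin 359° = -0.58, north 33.1 cos 359° = 33.09
Leg 2 (209°, 4.4 nmi): east 4.4 sin 209° = -2.13, north 4.4 cos 209° = -3.85
Current position: (-2.71, 29.25). Target: (15.8, -14.2). Remaining: Δeast = 18.51, Δnorth = -43.45.
Bearing = atan2(18.51, -43.45) mod 360° = 156.92°; distance = √((18.51)² + (-43.45)²) = 47.226 nmi.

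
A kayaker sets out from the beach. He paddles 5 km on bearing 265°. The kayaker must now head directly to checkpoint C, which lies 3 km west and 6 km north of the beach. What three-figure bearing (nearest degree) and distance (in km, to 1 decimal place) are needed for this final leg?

017°, 6.7 km

Leg 1 (265°, 5 km): east 5 sin 265° = -4.98, north 5 cos 265° = -0.44
Current position: (-4.98, -0.44). Target: (-3, 6). Remaining: Δeast = 1.98, Δnorth = 6.44.
Bearing = atan2(1.98, 6.44) mod 360° = 17.11°; distance = √((1.98)² + (6.44)²) = 6.734 km.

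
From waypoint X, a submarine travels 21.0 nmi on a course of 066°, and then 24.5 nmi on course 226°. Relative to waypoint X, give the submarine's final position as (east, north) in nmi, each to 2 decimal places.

Leg 1 (066°, 21.0 nmi): east 21.0 sin 66° = 19.18, north 21.0 cos 66° = 8.54
Leg 2 (226°, 24.5 nmi): east 24.5 sin 226° = -17.62, north 24.5 cos 226° = -17.02
Summing: 1.56 nmi east, -8.48 nmi north → (1.56, -8.48).

(1.56, -8.48)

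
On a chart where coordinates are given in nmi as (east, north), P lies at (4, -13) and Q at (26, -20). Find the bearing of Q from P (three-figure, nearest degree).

Δeast = 26 − 4 = 22.00; Δnorth = -20 − -13 = -7.00.
Bearing = atan2(Δeast, Δnorth) mod 360° = 107.65° ≈ 108°.

108°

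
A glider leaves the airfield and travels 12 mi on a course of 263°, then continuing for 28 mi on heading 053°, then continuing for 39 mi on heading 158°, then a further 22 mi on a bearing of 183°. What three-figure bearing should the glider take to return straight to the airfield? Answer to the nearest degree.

331°

Leg 1 (263°, 12 mi): east 12 sin 263° = -11.91, north 12 cos 263° = -1.46
Leg 2 (053°, 28 mi): east 28 sin 53° = 22.36, north 28 cos 53° = 16.85
Leg 3 (158°, 39 mi): east 39 sin 158° = 14.61, north 39 cos 158° = -36.16
Leg 4 (183°, 22 mi): east 22 sin 183° = -1.15, north 22 cos 183° = -21.97
Net displacement: 23.91 east, -42.74 north. Direction back to start is (-23.91, 42.74): bearing = atan2(-23.91, 42.74) mod 360° = 330.78° ≈ 331°.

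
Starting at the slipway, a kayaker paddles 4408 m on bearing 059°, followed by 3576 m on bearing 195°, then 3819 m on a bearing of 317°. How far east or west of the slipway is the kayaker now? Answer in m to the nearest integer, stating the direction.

Leg 1 (059°, 4408 m): east 4408 sin 59° = 3778.39, north 4408 cos 59° = 2270.29
Leg 2 (195°, 3576 m): east 3576 sin 195° = -925.54, north 3576 cos 195° = -3454.15
Leg 3 (317°, 3819 m): east 3819 sin 317° = -2604.55, north 3819 cos 317° = 2793.04
Net east component: 248.30 m.

248 m east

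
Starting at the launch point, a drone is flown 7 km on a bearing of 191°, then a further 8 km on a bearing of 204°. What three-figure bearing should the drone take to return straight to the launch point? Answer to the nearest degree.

018°

Leg 1 (191°, 7 km): east 7 sin 191° = -1.34, north 7 cos 191° = -6.87
Leg 2 (204°, 8 km): east 8 sin 204° = -3.25, north 8 cos 204° = -7.31
Net displacement: -4.59 east, -14.18 north. Direction back to start is (4.59, 14.18): bearing = atan2(4.59, 14.18) mod 360° = 17.94° ≈ 018°.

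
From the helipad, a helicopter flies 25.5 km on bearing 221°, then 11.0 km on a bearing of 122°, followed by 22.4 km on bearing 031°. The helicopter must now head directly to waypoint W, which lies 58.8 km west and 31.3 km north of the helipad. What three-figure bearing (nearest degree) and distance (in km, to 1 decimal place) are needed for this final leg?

301°, 73.1 km

Leg 1 (221°, 25.5 km): east 25.5 sin 221° = -16.73, north 25.5 cos 221° = -19.25
Leg 2 (122°, 11.0 km): east 11.0 sin 122° = 9.33, north 11.0 cos 122° = -5.83
Leg 3 (031°, 22.4 km): east 22.4 sin 31° = 11.54, north 22.4 cos 31° = 19.20
Current position: (4.14, -5.87). Target: (-58.8, 31.3). Remaining: Δeast = -62.94, Δnorth = 37.17.
Bearing = atan2(-62.94, 37.17) mod 360° = 300.57°; distance = √((-62.94)² + (37.17)²) = 73.094 km.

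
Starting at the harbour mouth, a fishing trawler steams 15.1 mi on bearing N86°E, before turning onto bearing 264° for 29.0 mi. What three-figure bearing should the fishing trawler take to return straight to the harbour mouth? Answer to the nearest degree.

082°

Leg 1 (N86°E, 15.1 mi): east 15.1 sin 86° = 15.06, north 15.1 cos 86° = 1.05
Leg 2 (264°, 29.0 mi): east 29.0 sin 264° = -28.84, north 29.0 cos 264° = -3.03
Net displacement: -13.78 east, -1.98 north. Direction back to start is (13.78, 1.98): bearing = atan2(13.78, 1.98) mod 360° = 81.83° ≈ 082°.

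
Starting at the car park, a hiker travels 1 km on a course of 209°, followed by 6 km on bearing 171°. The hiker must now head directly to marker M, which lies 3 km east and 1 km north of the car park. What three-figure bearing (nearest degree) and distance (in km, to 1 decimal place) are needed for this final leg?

018°, 8.2 km

Leg 1 (209°, 1 km): east 1 sin 209° = -0.48, north 1 cos 209° = -0.87
Leg 2 (171°, 6 km): east 6 sin 171° = 0.94, north 6 cos 171° = -5.93
Current position: (0.45, -6.80). Target: (3, 1). Remaining: Δeast = 2.55, Δnorth = 7.80.
Bearing = atan2(2.55, 7.80) mod 360° = 18.08°; distance = √((2.55)² + (7.80)²) = 8.206 km.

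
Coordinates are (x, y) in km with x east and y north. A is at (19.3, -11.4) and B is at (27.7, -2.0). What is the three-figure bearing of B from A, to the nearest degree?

Δeast = 27.7 − 19.3 = 8.40; Δnorth = -2.0 − -11.4 = 9.40.
Bearing = atan2(Δeast, Δnorth) mod 360° = 41.78° ≈ 042°.

042°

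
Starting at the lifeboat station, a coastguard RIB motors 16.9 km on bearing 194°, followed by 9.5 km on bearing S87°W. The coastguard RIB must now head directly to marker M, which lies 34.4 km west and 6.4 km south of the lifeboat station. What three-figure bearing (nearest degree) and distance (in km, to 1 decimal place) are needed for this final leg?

Leg 1 (194°, 16.9 km): east 16.9 sin 194° = -4.09, north 16.9 cos 194° = -16.40
Leg 2 (S87°W, 9.5 km): east 9.5 sin 267° = -9.49, north 9.5 cos 267° = -0.50
Current position: (-13.58, -16.90). Target: (-34.4, -6.4). Remaining: Δeast = -20.82, Δnorth = 10.50.
Bearing = atan2(-20.82, 10.50) mod 360° = 296.75°; distance = √((-20.82)² + (10.50)²) = 23.320 km.

297°, 23.3 km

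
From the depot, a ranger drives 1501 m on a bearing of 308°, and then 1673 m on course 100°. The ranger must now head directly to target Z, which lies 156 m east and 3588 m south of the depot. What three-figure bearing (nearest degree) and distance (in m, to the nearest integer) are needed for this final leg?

Leg 1 (308°, 1501 m): east 1501 sin 308° = -1182.80, north 1501 cos 308° = 924.11
Leg 2 (100°, 1673 m): east 1673 sin 100° = 1647.58, north 1673 cos 100° = -290.51
Current position: (464.78, 633.59). Target: (156, -3588). Remaining: Δeast = -308.78, Δnorth = -4221.59.
Bearing = atan2(-308.78, -4221.59) mod 360° = 184.18°; distance = √((-308.78)² + (-4221.59)²) = 4232.872 m.

184°, 4233 m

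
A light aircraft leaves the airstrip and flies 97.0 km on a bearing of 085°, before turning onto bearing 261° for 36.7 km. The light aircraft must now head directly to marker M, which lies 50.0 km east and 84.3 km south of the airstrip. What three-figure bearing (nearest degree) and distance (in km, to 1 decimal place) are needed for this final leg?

187°, 87.6 km

Leg 1 (085°, 97.0 km): east 97.0 sin 85° = 96.63, north 97.0 cos 85° = 8.45
Leg 2 (261°, 36.7 km): east 36.7 sin 261° = -36.25, north 36.7 cos 261° = -5.74
Current position: (60.38, 2.71). Target: (50.0, -84.3). Remaining: Δeast = -10.38, Δnorth = -87.01.
Bearing = atan2(-10.38, -87.01) mod 360° = 186.80°; distance = √((-10.38)² + (-87.01)²) = 87.630 km.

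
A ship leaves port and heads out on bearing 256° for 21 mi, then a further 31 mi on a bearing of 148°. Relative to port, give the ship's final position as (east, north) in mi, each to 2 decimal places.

(-3.95, -31.37)

Leg 1 (256°, 21 mi): east 21 sin 256° = -20.38, north 21 cos 256° = -5.08
Leg 2 (148°, 31 mi): east 31 sin 148° = 16.43, north 31 cos 148° = -26.29
Summing: -3.95 mi east, -31.37 mi north → (-3.95, -31.37).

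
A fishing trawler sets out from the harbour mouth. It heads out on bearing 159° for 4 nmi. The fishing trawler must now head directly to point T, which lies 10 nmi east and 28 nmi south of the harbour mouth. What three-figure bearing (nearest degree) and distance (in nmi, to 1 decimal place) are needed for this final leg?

Leg 1 (159°, 4 nmi): east 4 sin 159° = 1.43, north 4 cos 159° = -3.73
Current position: (1.43, -3.73). Target: (10, -28). Remaining: Δeast = 8.57, Δnorth = -24.27.
Bearing = atan2(8.57, -24.27) mod 360° = 160.56°; distance = √((8.57)² + (-24.27)²) = 25.733 nmi.

161°, 25.7 nmi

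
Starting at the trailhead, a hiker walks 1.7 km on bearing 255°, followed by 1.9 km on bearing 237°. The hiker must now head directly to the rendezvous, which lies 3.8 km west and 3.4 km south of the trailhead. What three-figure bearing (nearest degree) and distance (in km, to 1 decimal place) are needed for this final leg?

Leg 1 (255°, 1.7 km): east 1.7 sin 255° = -1.64, north 1.7 cos 255° = -0.44
Leg 2 (237°, 1.9 km): east 1.9 sin 237° = -1.59, north 1.9 cos 237° = -1.03
Current position: (-3.24, -1.47). Target: (-3.8, -3.4). Remaining: Δeast = -0.56, Δnorth = -1.93.
Bearing = atan2(-0.56, -1.93) mod 360° = 196.34°; distance = √((-0.56)² + (-1.93)²) = 2.006 km.

196°, 2.0 km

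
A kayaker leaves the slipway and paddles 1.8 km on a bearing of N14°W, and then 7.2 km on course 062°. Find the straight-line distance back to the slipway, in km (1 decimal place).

Leg 1 (N14°W, 1.8 km): east 1.8 sin 346° = -0.44, north 1.8 cos 346° = 1.75
Leg 2 (062°, 7.2 km): east 7.2 sin 62° = 6.36, north 7.2 cos 62° = 3.38
Net: 5.92 east, 5.13 north. Distance = √((5.92)² + (5.13)²) = 7.833 km.

7.8 km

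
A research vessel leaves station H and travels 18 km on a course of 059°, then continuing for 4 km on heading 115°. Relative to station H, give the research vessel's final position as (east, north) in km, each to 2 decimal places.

(19.05, 7.58)

Leg 1 (059°, 18 km): east 18 sin 59° = 15.43, north 18 cos 59° = 9.27
Leg 2 (115°, 4 km): east 4 sin 115° = 3.63, north 4 cos 115° = -1.69
Summing: 19.05 km east, 7.58 km north → (19.05, 7.58).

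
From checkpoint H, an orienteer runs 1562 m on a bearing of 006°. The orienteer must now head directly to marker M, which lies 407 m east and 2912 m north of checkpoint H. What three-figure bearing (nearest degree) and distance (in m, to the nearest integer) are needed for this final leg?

010°, 1380 m

Leg 1 (006°, 1562 m): east 1562 sin 6° = 163.27, north 1562 cos 6° = 1553.44
Current position: (163.27, 1553.44). Target: (407, 2912). Remaining: Δeast = 243.73, Δnorth = 1358.56.
Bearing = atan2(243.73, 1358.56) mod 360° = 10.17°; distance = √((243.73)² + (1358.56)²) = 1380.246 m.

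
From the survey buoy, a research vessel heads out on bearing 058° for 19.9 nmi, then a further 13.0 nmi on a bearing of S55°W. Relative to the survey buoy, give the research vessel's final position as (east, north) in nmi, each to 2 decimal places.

(6.23, 3.09)

Leg 1 (058°, 19.9 nmi): east 19.9 sin 58° = 16.88, north 19.9 cos 58° = 10.55
Leg 2 (S55°W, 13.0 nmi): east 13.0 sin 235° = -10.65, north 13.0 cos 235° = -7.46
Summing: 6.23 nmi east, 3.09 nmi north → (6.23, 3.09).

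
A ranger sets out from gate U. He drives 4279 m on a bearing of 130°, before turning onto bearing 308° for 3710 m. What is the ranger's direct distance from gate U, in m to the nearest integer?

Leg 1 (130°, 4279 m): east 4279 sin 130° = 3277.90, north 4279 cos 130° = -2750.49
Leg 2 (308°, 3710 m): east 3710 sin 308° = -2923.52, north 3710 cos 308° = 2284.10
Net: 354.38 east, -466.38 north. Distance = √((354.38)² + (-466.38)²) = 585.749 m.

586 m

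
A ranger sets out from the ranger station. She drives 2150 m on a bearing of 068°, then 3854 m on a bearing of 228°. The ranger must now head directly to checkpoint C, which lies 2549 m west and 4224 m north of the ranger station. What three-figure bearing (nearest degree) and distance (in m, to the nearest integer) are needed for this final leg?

Leg 1 (068°, 2150 m): east 2150 sin 68° = 1993.45, north 2150 cos 68° = 805.40
Leg 2 (228°, 3854 m): east 3854 sin 228° = -2864.08, north 3854 cos 228° = -2578.83
Current position: (-870.63, -1773.43). Target: (-2549, 4224). Remaining: Δeast = -1678.37, Δnorth = 5997.43.
Bearing = atan2(-1678.37, 5997.43) mod 360° = 344.37°; distance = √((-1678.37)² + (5997.43)²) = 6227.842 m.

344°, 6228 m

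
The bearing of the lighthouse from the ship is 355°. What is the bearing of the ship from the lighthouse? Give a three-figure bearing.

Back-bearing = 355° − 180° = 175°.

175°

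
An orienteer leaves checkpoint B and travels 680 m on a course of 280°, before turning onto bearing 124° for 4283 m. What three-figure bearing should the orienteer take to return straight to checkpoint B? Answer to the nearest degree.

Leg 1 (280°, 680 m): east 680 sin 280° = -669.67, north 680 cos 280° = 118.08
Leg 2 (124°, 4283 m): east 4283 sin 124° = 3550.77, north 4283 cos 124° = -2395.02
Net displacement: 2881.10 east, -2276.94 north. Direction back to start is (-2881.10, 2276.94): bearing = atan2(-2881.10, 2276.94) mod 360° = 308.32° ≈ 308°.

308°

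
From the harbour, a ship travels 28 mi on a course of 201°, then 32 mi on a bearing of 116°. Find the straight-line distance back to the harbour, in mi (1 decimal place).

44.3 mi

Leg 1 (201°, 28 mi): east 28 sin 201° = -10.03, north 28 cos 201° = -26.14
Leg 2 (116°, 32 mi): east 32 sin 116° = 28.76, north 32 cos 116° = -14.03
Net: 18.73 east, -40.17 north. Distance = √((18.73)² + (-40.17)²) = 44.319 mi.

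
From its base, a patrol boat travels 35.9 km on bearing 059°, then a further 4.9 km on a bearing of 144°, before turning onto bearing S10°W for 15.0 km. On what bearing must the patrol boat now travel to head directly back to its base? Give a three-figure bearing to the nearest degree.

Leg 1 (059°, 35.9 km): east 35.9 sin 59° = 30.77, north 35.9 cos 59° = 18.49
Leg 2 (144°, 4.9 km): east 4.9 sin 144° = 2.88, north 4.9 cos 144° = -3.96
Leg 3 (S10°W, 15.0 km): east 15.0 sin 190° = -2.60, north 15.0 cos 190° = -14.77
Net displacement: 31.05 east, -0.25 north. Direction back to start is (-31.05, 0.25): bearing = atan2(-31.05, 0.25) mod 360° = 270.45° ≈ 270°.

270°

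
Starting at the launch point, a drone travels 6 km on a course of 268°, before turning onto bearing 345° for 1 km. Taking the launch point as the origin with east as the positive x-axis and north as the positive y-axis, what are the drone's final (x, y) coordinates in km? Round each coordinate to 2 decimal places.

(-6.26, 0.76)

Leg 1 (268°, 6 km): east 6 sin 268° = -6.00, north 6 cos 268° = -0.21
Leg 2 (345°, 1 km): east 1 sin 345° = -0.26, north 1 cos 345° = 0.97
Summing: -6.26 km east, 0.76 km north → (-6.26, 0.76).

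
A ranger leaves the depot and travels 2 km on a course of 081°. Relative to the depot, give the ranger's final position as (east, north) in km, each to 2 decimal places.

(1.98, 0.31)

Leg 1 (081°, 2 km): east 2 sin 81° = 1.98, north 2 cos 81° = 0.31
Summing: 1.98 km east, 0.31 km north → (1.98, 0.31).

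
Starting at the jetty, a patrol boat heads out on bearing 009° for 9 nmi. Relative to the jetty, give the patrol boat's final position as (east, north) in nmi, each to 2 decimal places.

Leg 1 (009°, 9 nmi): east 9 sin 9° = 1.41, north 9 cos 9° = 8.89
Summing: 1.41 nmi east, 8.89 nmi north → (1.41, 8.89).

(1.41, 8.89)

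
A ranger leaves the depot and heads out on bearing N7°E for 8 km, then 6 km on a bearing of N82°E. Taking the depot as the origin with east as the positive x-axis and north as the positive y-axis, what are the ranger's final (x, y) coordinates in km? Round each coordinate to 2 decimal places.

Leg 1 (N7°E, 8 km): east 8 sin 7° = 0.97, north 8 cos 7° = 7.94
Leg 2 (N82°E, 6 km): east 6 sin 82° = 5.94, north 6 cos 82° = 0.84
Summing: 6.92 km east, 8.78 km north → (6.92, 8.78).

(6.92, 8.78)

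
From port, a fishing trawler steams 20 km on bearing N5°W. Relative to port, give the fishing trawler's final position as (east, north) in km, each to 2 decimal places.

(-1.74, 19.92)

Leg 1 (N5°W, 20 km): east 20 sin 355° = -1.74, north 20 cos 355° = 19.92
Summing: -1.74 km east, 19.92 km north → (-1.74, 19.92).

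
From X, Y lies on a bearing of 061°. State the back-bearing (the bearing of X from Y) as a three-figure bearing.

241°

Back-bearing = 061° + 180° = 241°.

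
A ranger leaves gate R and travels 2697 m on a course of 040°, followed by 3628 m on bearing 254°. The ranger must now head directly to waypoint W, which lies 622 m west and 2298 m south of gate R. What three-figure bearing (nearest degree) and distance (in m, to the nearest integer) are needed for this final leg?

161°, 3549 m

Leg 1 (040°, 2697 m): east 2697 sin 40° = 1733.60, north 2697 cos 40° = 2066.02
Leg 2 (254°, 3628 m): east 3628 sin 254° = -3487.46, north 3628 cos 254° = -1000.01
Current position: (-1753.86, 1066.01). Target: (-622, -2298). Remaining: Δeast = 1131.86, Δnorth = -3364.01.
Bearing = atan2(1131.86, -3364.01) mod 360° = 161.40°; distance = √((1131.86)² + (-3364.01)²) = 3549.319 m.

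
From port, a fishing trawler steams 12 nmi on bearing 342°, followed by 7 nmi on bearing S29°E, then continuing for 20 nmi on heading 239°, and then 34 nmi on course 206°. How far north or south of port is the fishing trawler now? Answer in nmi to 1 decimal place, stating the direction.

Leg 1 (342°, 12 nmi): east 12 sin 342° = -3.71, north 12 cos 342° = 11.41
Leg 2 (S29°E, 7 nmi): east 7 sin 151° = 3.39, north 7 cos 151° = -6.12
Leg 3 (239°, 20 nmi): east 20 sin 239° = -17.14, north 20 cos 239° = -10.30
Leg 4 (206°, 34 nmi): east 34 sin 206° = -14.90, north 34 cos 206° = -30.56
Net north component: -35.57 nmi.

35.6 nmi south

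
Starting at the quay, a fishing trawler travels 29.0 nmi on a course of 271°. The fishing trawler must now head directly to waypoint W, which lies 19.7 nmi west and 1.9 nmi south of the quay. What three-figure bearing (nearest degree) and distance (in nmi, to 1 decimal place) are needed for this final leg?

105°, 9.6 nmi

Leg 1 (271°, 29.0 nmi): east 29.0 sin 271° = -29.00, north 29.0 cos 271° = 0.51
Current position: (-29.00, 0.51). Target: (-19.7, -1.9). Remaining: Δeast = 9.30, Δnorth = -2.41.
Bearing = atan2(9.30, -2.41) mod 360° = 104.51°; distance = √((9.30)² + (-2.41)²) = 9.602 nmi.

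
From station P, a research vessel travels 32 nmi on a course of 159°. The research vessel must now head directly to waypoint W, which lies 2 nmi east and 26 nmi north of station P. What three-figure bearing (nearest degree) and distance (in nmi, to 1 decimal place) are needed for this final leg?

Leg 1 (159°, 32 nmi): east 32 sin 159° = 11.47, north 32 cos 159° = -29.87
Current position: (11.47, -29.87). Target: (2, 26). Remaining: Δeast = -9.47, Δnorth = 55.87.
Bearing = atan2(-9.47, 55.87) mod 360° = 350.38°; distance = √((-9.47)² + (55.87)²) = 56.671 nmi.

350°, 56.7 nmi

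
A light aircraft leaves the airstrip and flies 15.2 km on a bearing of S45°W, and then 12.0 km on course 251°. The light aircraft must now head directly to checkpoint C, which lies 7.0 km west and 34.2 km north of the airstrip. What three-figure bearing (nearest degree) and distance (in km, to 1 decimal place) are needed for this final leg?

017°, 51.1 km

Leg 1 (S45°W, 15.2 km): east 15.2 sin 225° = -10.75, north 15.2 cos 225° = -10.75
Leg 2 (251°, 12.0 km): east 12.0 sin 251° = -11.35, north 12.0 cos 251° = -3.91
Current position: (-22.09, -14.65). Target: (-7.0, 34.2). Remaining: Δeast = 15.09, Δnorth = 48.85.
Bearing = atan2(15.09, 48.85) mod 360° = 17.17°; distance = √((15.09)² + (48.85)²) = 51.133 km.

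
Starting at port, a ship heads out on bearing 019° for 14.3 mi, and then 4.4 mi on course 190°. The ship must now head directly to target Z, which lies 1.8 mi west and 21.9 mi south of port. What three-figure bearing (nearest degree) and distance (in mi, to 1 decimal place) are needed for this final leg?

Leg 1 (019°, 14.3 mi): east 14.3 sin 19° = 4.66, north 14.3 cos 19° = 13.52
Leg 2 (190°, 4.4 mi): east 4.4 sin 190° = -0.76, north 4.4 cos 190° = -4.33
Current position: (3.89, 9.19). Target: (-1.8, -21.9). Remaining: Δeast = -5.69, Δnorth = -31.09.
Bearing = atan2(-5.69, -31.09) mod 360° = 190.37°; distance = √((-5.69)² + (-31.09)²) = 31.604 mi.

190°, 31.6 mi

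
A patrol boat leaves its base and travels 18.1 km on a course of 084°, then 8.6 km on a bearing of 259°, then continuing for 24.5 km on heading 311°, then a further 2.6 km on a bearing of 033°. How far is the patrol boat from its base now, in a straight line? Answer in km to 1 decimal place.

Leg 1 (084°, 18.1 km): east 18.1 sin 84° = 18.00, north 18.1 cos 84° = 1.89
Leg 2 (259°, 8.6 km): east 8.6 sin 259° = -8.44, north 8.6 cos 259° = -1.64
Leg 3 (311°, 24.5 km): east 24.5 sin 311° = -18.49, north 24.5 cos 311° = 16.07
Leg 4 (033°, 2.6 km): east 2.6 sin 33° = 1.42, north 2.6 cos 33° = 2.18
Net: -7.52 east, 18.50 north. Distance = √((-7.52)² + (18.50)²) = 19.973 km.

20.0 km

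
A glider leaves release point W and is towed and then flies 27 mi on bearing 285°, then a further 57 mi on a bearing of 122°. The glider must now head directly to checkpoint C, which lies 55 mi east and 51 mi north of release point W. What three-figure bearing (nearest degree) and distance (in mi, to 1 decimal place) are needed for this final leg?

Leg 1 (285°, 27 mi): east 27 sin 285° = -26.08, north 27 cos 285° = 6.99
Leg 2 (122°, 57 mi): east 57 sin 122° = 48.34, north 57 cos 122° = -30.21
Current position: (22.26, -23.22). Target: (55, 51). Remaining: Δeast = 32.74, Δnorth = 74.22.
Bearing = atan2(32.74, 74.22) mod 360° = 23.80°; distance = √((32.74)² + (74.22)²) = 81.118 mi.

024°, 81.1 mi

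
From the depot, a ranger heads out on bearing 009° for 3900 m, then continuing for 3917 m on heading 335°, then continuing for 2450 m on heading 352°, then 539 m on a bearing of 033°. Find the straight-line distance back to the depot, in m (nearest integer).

10338 m

Leg 1 (009°, 3900 m): east 3900 sin 9° = 610.09, north 3900 cos 9° = 3851.98
Leg 2 (335°, 3917 m): east 3917 sin 335° = -1655.40, north 3917 cos 335° = 3550.01
Leg 3 (352°, 2450 m): east 2450 sin 352° = -340.97, north 2450 cos 352° = 2426.16
Leg 4 (033°, 539 m): east 539 sin 33° = 293.56, north 539 cos 33° = 452.04
Net: -1092.71 east, 10280.19 north. Distance = √((-1092.71)² + (10280.19)²) = 10338.103 m.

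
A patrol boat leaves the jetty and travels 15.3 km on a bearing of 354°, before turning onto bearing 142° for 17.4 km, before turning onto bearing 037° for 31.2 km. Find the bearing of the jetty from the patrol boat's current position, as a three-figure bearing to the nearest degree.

227°

Leg 1 (354°, 15.3 km): east 15.3 sin 354° = -1.60, north 15.3 cos 354° = 15.22
Leg 2 (142°, 17.4 km): east 17.4 sin 142° = 10.71, north 17.4 cos 142° = -13.71
Leg 3 (037°, 31.2 km): east 31.2 sin 37° = 18.78, north 31.2 cos 37° = 24.92
Net displacement: 27.89 east, 26.42 north. Direction back to start is (-27.89, -26.42): bearing = atan2(-27.89, -26.42) mod 360° = 226.55° ≈ 227°.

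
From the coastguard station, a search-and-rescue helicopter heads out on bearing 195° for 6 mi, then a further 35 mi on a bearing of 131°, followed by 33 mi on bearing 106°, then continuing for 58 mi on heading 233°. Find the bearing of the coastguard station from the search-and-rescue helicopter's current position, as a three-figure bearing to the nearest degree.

Leg 1 (195°, 6 mi): east 6 sin 195° = -1.55, north 6 cos 195° = -5.80
Leg 2 (131°, 35 mi): east 35 sin 131° = 26.41, north 35 cos 131° = -22.96
Leg 3 (106°, 33 mi): east 33 sin 106° = 31.72, north 33 cos 106° = -9.10
Leg 4 (233°, 58 mi): east 58 sin 233° = -46.32, north 58 cos 233° = -34.91
Net displacement: 10.26 east, -72.76 north. Direction back to start is (-10.26, 72.76): bearing = atan2(-10.26, 72.76) mod 360° = 351.97° ≈ 352°.

352°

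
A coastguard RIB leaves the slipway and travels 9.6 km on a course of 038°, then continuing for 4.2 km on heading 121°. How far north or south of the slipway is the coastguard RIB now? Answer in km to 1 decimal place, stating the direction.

5.4 km north

Leg 1 (038°, 9.6 km): east 9.6 sin 38° = 5.91, north 9.6 cos 38° = 7.56
Leg 2 (121°, 4.2 km): east 4.2 sin 121° = 3.60, north 4.2 cos 121° = -2.16
Net north component: 5.40 km.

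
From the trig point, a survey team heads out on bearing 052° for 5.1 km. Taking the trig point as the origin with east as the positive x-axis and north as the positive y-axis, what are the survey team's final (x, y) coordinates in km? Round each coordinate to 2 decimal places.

Leg 1 (052°, 5.1 km): east 5.1 sin 52° = 4.02, north 5.1 cos 52° = 3.14
Summing: 4.02 km east, 3.14 km north → (4.02, 3.14).

(4.02, 3.14)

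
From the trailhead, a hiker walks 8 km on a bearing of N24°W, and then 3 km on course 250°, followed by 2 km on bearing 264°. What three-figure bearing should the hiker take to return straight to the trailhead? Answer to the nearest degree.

Leg 1 (N24°W, 8 km): east 8 sin 336° = -3.25, north 8 cos 336° = 7.31
Leg 2 (250°, 3 km): east 3 sin 250° = -2.82, north 3 cos 250° = -1.03
Leg 3 (264°, 2 km): east 2 sin 264° = -1.99, north 2 cos 264° = -0.21
Net displacement: -8.06 east, 6.07 north. Direction back to start is (8.06, -6.07): bearing = atan2(8.06, -6.07) mod 360° = 126.99° ≈ 127°.

127°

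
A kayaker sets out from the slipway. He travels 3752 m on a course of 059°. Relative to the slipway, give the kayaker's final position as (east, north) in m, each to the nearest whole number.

(3216, 1932)

Leg 1 (059°, 3752 m): east 3752 sin 59° = 3216.09, north 3752 cos 59° = 1932.42
Summing: 3216.09 m east, 1932.42 m north → (3216, 1932).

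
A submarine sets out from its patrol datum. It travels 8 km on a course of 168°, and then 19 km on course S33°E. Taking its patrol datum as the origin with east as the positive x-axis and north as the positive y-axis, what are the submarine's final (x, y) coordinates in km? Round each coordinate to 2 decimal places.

Leg 1 (168°, 8 km): east 8 sin 168° = 1.66, north 8 cos 168° = -7.83
Leg 2 (S33°E, 19 km): east 19 sin 147° = 10.35, north 19 cos 147° = -15.93
Summing: 12.01 km east, -23.76 km north → (12.01, -23.76).

(12.01, -23.76)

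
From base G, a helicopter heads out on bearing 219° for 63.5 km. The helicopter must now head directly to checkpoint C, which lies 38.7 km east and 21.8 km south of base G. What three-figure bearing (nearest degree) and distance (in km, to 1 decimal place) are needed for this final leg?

Leg 1 (219°, 63.5 km): east 63.5 sin 219° = -39.96, north 63.5 cos 219° = -49.35
Current position: (-39.96, -49.35). Target: (38.7, -21.8). Remaining: Δeast = 78.66, Δnorth = 27.55.
Bearing = atan2(78.66, 27.55) mod 360° = 70.70°; distance = √((78.66)² + (27.55)²) = 83.346 km.

071°, 83.3 km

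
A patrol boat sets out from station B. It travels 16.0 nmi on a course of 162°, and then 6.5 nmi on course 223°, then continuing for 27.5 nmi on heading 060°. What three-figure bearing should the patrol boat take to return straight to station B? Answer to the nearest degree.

Leg 1 (162°, 16.0 nmi): east 16.0 sin 162° = 4.94, north 16.0 cos 162° = -15.22
Leg 2 (223°, 6.5 nmi): east 6.5 sin 223° = -4.43, north 6.5 cos 223° = -4.75
Leg 3 (060°, 27.5 nmi): east 27.5 sin 60° = 23.82, north 27.5 cos 60° = 13.75
Net displacement: 24.33 east, -6.22 north. Direction back to start is (-24.33, 6.22): bearing = atan2(-24.33, 6.22) mod 360° = 284.34° ≈ 284°.

284°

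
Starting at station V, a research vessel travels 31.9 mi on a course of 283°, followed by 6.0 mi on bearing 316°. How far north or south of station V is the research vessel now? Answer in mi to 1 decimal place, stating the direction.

11.5 mi north

Leg 1 (283°, 31.9 mi): east 31.9 sin 283° = -31.08, north 31.9 cos 283° = 7.18
Leg 2 (316°, 6.0 mi): east 6.0 sin 316° = -4.17, north 6.0 cos 316° = 4.32
Net north component: 11.49 mi.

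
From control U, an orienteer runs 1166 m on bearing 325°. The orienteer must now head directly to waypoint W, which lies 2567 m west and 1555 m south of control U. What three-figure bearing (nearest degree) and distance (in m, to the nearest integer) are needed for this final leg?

Leg 1 (325°, 1166 m): east 1166 sin 325° = -668.79, north 1166 cos 325° = 955.13
Current position: (-668.79, 955.13). Target: (-2567, -1555). Remaining: Δeast = -1898.21, Δnorth = -2510.13.
Bearing = atan2(-1898.21, -2510.13) mod 360° = 217.10°; distance = √((-1898.21)² + (-2510.13)²) = 3147.056 m.

217°, 3147 m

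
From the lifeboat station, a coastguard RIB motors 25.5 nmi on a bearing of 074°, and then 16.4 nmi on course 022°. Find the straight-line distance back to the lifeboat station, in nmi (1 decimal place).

37.9 nmi

Leg 1 (074°, 25.5 nmi): east 25.5 sin 74° = 24.51, north 25.5 cos 74° = 7.03
Leg 2 (022°, 16.4 nmi): east 16.4 sin 22° = 6.14, north 16.4 cos 22° = 15.21
Net: 30.66 east, 22.23 north. Distance = √((30.66)² + (22.23)²) = 37.870 nmi.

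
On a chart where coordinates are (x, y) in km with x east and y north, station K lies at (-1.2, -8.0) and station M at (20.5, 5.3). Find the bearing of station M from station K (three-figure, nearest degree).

058°

Δeast = 20.5 − -1.2 = 21.70; Δnorth = 5.3 − -8.0 = 13.30.
Bearing = atan2(Δeast, Δnorth) mod 360° = 58.50° ≈ 058°.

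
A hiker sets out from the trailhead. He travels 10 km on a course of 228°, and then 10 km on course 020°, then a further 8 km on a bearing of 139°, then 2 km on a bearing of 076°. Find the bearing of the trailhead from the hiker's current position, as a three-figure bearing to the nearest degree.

312°

Leg 1 (228°, 10 km): east 10 sin 228° = -7.43, north 10 cos 228° = -6.69
Leg 2 (020°, 10 km): east 10 sin 20° = 3.42, north 10 cos 20° = 9.40
Leg 3 (139°, 8 km): east 8 sin 139° = 5.25, north 8 cos 139° = -6.04
Leg 4 (076°, 2 km): east 2 sin 76° = 1.94, north 2 cos 76° = 0.48
Net displacement: 3.18 east, -2.85 north. Direction back to start is (-3.18, 2.85): bearing = atan2(-3.18, 2.85) mod 360° = 311.87° ≈ 312°.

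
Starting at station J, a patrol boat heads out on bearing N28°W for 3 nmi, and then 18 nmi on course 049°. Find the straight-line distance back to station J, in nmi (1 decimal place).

Leg 1 (N28°W, 3 nmi): east 3 sin 332° = -1.41, north 3 cos 332° = 2.65
Leg 2 (049°, 18 nmi): east 18 sin 49° = 13.58, north 18 cos 49° = 11.81
Net: 12.18 east, 14.46 north. Distance = √((12.18)² + (14.46)²) = 18.902 nmi.

18.9 nmi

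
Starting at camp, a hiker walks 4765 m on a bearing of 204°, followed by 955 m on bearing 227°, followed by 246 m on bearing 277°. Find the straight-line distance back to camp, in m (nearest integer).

Leg 1 (204°, 4765 m): east 4765 sin 204° = -1938.10, north 4765 cos 204° = -4353.04
Leg 2 (227°, 955 m): east 955 sin 227° = -698.44, north 955 cos 227° = -651.31
Leg 3 (277°, 246 m): east 246 sin 277° = -244.17, north 246 cos 277° = 29.98
Net: -2880.71 east, -4974.37 north. Distance = √((-2880.71)² + (-4974.37)²) = 5748.293 m.

5748 m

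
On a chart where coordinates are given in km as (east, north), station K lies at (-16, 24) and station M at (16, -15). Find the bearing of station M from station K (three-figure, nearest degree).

141°

Δeast = 16 − -16 = 32.00; Δnorth = -15 − 24 = -39.00.
Bearing = atan2(Δeast, Δnorth) mod 360° = 140.63° ≈ 141°.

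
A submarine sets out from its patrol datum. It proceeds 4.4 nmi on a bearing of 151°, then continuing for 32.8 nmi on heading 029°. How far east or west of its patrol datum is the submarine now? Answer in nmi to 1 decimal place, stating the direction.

18.0 nmi east

Leg 1 (151°, 4.4 nmi): east 4.4 sin 151° = 2.13, north 4.4 cos 151° = -3.85
Leg 2 (029°, 32.8 nmi): east 32.8 sin 29° = 15.90, north 32.8 cos 29° = 28.69
Net east component: 18.03 nmi.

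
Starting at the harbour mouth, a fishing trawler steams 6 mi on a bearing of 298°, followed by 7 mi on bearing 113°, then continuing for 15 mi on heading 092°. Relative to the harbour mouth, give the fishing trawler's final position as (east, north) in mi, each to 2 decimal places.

Leg 1 (298°, 6 mi): east 6 sin 298° = -5.30, north 6 cos 298° = 2.82
Leg 2 (113°, 7 mi): east 7 sin 113° = 6.44, north 7 cos 113° = -2.74
Leg 3 (092°, 15 mi): east 15 sin 92° = 14.99, north 15 cos 92° = -0.52
Summing: 16.14 mi east, -0.44 mi north → (16.14, -0.44).

(16.14, -0.44)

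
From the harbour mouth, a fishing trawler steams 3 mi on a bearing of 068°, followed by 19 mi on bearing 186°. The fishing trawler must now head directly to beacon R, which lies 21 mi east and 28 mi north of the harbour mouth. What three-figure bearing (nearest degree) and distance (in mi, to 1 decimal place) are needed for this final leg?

Leg 1 (068°, 3 mi): east 3 sin 68° = 2.78, north 3 cos 68° = 1.12
Leg 2 (186°, 19 mi): east 19 sin 186° = -1.99, north 19 cos 186° = -18.90
Current position: (0.80, -17.77). Target: (21, 28). Remaining: Δeast = 20.20, Δnorth = 45.77.
Bearing = atan2(20.20, 45.77) mod 360° = 23.82°; distance = √((20.20)² + (45.77)²) = 50.033 mi.

024°, 50.0 mi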